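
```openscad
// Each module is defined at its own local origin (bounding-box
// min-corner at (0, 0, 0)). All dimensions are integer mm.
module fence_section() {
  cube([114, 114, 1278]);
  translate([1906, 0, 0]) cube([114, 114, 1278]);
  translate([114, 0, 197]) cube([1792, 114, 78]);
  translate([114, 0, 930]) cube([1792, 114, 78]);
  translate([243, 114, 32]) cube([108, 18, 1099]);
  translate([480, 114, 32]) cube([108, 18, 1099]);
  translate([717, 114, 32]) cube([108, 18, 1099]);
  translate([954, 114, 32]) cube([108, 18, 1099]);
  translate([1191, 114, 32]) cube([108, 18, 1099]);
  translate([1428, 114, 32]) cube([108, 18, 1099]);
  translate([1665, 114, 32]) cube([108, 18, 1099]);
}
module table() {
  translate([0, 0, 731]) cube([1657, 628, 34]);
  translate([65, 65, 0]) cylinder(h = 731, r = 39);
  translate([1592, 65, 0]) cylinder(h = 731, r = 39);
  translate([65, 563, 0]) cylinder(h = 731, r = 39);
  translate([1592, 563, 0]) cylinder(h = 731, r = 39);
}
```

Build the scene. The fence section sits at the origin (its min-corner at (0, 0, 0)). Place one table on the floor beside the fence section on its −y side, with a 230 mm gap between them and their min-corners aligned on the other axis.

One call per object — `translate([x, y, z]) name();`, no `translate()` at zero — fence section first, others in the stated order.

fence_section();
translate([0, -858, 0]) table();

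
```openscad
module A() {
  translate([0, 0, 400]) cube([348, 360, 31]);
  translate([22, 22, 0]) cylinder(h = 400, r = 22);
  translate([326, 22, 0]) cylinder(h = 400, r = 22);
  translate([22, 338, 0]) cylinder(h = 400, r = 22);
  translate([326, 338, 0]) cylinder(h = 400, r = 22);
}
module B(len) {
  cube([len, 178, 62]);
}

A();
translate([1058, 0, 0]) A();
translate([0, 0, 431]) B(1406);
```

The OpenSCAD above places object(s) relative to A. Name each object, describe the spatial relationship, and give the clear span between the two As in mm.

Second stool starts at x = 1058; first ends at x = 348; clear span = 1058 − 348 = 710 mm.

A is a stool. B is a beam. A beam spans the tops of two stools. The clear span between the two stools is 710 mm.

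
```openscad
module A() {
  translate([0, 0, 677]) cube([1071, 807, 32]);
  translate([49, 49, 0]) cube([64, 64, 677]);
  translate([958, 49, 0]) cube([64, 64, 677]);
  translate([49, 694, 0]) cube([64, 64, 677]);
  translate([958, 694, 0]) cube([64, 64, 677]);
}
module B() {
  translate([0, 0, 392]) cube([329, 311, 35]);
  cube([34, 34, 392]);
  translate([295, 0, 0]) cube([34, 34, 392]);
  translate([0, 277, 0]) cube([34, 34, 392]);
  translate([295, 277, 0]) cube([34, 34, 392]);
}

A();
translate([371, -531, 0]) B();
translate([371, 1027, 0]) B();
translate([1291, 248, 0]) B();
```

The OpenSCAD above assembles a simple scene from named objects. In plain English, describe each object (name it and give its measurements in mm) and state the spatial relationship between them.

A is a table: top 1071 mm (x) × 807 mm (y), 32 mm thick, upper face at z = 709 mm, on four 64×64 mm square legs, each inset 49 mm from the nearest pair of top edges, running from z = 0 to the bottom of the top.

B is a simple wooden stool: a rectangular seat 329 mm (x) by 311 mm (y), 35 mm thick, top face at z = 427 mm, on four square legs, each 34×34 mm in cross-section. The legs rest on z = 0, each flush with a corner of the seat.

Three stools sit around the table at the −y, +y, +x sides.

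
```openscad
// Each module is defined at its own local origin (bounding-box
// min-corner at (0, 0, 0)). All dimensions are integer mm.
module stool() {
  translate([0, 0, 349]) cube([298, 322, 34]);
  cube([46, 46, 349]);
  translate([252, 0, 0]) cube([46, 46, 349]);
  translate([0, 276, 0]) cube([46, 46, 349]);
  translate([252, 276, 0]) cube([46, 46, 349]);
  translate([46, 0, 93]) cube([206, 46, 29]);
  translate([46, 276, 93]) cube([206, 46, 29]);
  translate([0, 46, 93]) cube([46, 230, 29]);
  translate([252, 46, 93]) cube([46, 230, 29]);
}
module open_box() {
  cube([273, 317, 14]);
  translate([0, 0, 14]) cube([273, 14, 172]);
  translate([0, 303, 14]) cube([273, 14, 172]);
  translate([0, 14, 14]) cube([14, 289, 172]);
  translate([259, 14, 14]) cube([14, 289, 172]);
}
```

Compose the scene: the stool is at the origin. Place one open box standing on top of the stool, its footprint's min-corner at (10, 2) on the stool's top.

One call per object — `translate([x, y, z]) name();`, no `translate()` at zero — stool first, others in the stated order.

stool();
translate([10, 2, 383]) open_box();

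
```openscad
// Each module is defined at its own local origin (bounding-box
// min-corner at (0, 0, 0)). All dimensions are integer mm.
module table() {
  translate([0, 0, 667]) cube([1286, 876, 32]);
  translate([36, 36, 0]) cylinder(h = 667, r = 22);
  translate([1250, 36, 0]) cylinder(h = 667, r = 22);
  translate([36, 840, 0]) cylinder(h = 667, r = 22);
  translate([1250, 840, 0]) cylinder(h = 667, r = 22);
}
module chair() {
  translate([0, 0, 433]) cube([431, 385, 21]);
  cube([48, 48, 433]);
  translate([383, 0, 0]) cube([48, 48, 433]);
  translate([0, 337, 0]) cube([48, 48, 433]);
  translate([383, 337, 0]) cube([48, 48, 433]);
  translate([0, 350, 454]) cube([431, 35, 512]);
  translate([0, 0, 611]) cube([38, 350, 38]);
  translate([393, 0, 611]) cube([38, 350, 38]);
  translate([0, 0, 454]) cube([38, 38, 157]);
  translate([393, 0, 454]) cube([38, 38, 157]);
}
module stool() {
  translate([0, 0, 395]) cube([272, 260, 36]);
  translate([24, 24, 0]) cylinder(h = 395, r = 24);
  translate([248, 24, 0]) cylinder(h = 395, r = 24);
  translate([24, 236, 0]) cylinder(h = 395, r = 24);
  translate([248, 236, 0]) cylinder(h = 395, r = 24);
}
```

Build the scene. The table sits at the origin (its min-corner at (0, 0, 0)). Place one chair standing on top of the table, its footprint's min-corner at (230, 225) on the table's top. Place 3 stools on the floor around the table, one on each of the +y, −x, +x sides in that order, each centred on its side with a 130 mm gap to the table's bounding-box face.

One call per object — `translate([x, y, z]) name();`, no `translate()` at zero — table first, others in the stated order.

table();
translate([230, 225, 699]) chair();
translate([507, 1006, 0]) stool();
translate([-402, 308, 0]) stool();
translate([1416, 308, 0]) stool();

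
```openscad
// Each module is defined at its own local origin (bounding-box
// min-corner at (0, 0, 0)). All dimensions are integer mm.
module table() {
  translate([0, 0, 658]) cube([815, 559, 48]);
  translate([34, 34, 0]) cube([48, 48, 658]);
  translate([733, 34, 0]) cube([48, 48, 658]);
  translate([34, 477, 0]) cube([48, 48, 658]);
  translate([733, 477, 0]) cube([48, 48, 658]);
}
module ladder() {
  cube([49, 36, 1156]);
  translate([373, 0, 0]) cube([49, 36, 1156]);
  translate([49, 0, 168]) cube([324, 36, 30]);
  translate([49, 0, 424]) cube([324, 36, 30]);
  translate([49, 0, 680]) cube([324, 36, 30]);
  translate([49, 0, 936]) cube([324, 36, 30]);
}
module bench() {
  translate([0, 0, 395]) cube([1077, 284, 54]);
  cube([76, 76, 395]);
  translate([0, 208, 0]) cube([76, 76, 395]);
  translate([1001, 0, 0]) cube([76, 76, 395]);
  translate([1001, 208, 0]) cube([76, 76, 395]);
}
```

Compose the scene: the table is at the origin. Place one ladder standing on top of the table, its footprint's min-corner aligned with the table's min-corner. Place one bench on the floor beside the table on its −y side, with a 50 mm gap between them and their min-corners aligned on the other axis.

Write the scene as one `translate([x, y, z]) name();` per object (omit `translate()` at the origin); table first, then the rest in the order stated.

table();
translate([0, 0, 706]) ladder();
translate([0, -334, 0]) bench();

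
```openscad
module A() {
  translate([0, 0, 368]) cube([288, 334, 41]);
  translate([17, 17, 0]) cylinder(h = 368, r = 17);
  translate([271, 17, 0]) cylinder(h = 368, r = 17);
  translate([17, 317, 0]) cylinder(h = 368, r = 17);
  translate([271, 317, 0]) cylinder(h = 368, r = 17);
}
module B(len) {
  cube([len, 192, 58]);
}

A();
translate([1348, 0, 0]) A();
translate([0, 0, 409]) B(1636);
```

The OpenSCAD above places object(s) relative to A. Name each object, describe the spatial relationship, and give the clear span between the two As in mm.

Second stool starts at x = 1348; first ends at x = 288; clear span = 1348 − 288 = 1060 mm.

A is a stool. B is a beam. A beam spans the tops of two stools. The clear span between the two stools is 1060 mm.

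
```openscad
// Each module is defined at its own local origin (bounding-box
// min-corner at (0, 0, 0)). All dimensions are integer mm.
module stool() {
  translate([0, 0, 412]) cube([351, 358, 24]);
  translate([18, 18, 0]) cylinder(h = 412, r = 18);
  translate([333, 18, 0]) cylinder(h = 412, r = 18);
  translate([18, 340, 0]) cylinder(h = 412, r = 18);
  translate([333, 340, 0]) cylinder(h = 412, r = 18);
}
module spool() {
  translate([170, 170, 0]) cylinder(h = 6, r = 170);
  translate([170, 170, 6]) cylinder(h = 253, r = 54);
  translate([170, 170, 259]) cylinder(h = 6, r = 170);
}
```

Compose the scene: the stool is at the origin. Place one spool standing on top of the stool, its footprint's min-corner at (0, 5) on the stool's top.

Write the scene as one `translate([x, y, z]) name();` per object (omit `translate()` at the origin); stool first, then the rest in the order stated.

stool();
translate([0, 5, 436]) spool();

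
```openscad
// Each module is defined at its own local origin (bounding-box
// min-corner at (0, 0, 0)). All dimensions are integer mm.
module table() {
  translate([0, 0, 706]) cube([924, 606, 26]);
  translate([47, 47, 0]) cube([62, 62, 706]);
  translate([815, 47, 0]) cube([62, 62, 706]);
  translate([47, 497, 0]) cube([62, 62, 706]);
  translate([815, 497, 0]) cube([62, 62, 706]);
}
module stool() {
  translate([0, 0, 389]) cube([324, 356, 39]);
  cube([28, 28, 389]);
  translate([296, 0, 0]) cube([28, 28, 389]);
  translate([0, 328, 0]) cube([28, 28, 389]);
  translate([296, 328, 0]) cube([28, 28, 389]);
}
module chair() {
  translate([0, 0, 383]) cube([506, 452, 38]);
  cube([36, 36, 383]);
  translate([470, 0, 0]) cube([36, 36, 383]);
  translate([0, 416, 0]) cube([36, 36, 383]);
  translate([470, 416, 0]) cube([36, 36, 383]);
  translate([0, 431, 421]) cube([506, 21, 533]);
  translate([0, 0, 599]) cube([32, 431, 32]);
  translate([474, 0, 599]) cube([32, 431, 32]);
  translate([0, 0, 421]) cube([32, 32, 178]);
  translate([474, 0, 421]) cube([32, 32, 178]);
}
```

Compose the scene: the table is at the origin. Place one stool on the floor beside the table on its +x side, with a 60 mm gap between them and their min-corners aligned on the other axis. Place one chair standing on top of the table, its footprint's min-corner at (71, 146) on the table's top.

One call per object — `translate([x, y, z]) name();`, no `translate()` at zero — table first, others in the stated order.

table();
translate([984, 0, 0]) stool();
translate([71, 146, 732]) chair();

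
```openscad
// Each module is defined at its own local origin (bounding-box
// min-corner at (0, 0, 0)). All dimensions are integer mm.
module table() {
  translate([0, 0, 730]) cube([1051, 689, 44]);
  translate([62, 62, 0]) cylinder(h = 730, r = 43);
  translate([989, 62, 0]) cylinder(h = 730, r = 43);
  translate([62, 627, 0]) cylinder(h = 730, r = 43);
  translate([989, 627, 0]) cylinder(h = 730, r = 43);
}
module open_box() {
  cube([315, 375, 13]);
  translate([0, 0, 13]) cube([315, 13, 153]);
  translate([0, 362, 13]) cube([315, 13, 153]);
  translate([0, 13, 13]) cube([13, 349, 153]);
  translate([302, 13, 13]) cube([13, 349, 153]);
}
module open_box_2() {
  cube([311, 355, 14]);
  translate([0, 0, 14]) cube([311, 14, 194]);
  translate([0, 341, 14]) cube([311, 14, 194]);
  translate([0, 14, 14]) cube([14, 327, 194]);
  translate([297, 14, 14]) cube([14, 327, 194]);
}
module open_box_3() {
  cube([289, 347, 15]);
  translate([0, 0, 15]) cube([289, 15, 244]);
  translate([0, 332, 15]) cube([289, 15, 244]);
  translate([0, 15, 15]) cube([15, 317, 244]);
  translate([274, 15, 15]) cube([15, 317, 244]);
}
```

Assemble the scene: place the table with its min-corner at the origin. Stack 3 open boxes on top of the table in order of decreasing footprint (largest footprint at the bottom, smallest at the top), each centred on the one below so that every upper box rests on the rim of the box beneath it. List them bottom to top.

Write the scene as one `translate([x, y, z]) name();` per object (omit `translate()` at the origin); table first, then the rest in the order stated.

table();
translate([368, 157, 774]) open_box();
translate([370, 167, 940]) open_box_2();
translate([381, 171, 1148]) open_box_3();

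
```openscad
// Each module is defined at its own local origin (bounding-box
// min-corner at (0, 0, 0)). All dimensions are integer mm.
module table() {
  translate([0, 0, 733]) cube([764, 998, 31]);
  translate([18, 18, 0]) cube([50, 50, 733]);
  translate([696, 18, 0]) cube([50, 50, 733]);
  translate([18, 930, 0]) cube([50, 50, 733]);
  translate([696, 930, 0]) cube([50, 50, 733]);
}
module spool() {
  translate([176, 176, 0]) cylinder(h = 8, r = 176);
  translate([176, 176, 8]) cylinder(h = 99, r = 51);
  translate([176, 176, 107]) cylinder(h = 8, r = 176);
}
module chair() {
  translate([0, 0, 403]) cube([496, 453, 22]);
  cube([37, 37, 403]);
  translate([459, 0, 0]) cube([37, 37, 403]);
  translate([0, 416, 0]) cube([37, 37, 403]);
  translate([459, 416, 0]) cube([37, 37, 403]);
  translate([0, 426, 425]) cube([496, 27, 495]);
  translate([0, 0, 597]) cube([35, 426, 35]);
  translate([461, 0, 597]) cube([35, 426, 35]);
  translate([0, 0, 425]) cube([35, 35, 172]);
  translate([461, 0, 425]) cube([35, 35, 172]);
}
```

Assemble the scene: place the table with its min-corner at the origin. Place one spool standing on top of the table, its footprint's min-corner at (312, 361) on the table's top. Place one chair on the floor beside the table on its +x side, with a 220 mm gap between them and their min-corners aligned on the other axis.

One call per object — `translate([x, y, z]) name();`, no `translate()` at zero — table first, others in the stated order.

table();
translate([312, 361, 764]) spool();
translate([984, 0, 0]) chair();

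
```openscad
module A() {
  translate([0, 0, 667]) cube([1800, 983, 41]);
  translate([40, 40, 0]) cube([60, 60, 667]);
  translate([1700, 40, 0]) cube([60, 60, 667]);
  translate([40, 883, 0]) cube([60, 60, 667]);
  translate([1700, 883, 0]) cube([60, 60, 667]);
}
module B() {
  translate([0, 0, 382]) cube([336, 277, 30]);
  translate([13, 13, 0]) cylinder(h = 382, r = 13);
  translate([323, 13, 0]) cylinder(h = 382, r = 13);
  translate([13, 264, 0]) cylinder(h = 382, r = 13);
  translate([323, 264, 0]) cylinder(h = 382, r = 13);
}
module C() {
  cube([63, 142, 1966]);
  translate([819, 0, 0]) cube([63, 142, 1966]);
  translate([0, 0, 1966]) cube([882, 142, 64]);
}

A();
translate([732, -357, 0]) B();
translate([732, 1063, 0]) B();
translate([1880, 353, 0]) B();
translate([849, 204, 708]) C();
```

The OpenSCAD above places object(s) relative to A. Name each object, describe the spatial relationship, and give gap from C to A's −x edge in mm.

A is a table. B is a stool. C is a door frame. Three stools sit around the table at the −y, +y, +x sides. The door frame is on top of the table. The gap from the door frame to the table's −x edge is 849 mm.

The door frame's min-x is at 849; the table's min-x is 0; gap = 849 mm.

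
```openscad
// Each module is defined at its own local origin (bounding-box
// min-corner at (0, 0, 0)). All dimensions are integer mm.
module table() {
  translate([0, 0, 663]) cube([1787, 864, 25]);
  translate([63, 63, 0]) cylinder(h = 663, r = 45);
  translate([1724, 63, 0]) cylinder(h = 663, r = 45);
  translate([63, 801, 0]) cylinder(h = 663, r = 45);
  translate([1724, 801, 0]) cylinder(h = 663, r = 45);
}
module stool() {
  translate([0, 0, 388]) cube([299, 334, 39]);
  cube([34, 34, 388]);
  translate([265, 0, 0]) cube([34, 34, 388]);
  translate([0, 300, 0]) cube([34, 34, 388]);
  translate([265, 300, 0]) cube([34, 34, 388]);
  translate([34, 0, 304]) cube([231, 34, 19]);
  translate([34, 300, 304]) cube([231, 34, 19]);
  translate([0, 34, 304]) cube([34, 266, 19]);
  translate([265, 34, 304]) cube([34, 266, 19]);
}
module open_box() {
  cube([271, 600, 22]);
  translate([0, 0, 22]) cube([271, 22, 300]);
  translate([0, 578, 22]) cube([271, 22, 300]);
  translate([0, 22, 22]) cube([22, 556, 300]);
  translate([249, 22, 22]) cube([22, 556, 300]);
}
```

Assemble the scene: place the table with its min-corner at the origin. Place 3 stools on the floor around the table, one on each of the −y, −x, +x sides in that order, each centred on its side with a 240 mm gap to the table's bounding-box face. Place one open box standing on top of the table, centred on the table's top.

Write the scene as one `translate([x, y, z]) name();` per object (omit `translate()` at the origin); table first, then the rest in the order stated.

table();
translate([744, -574, 0]) stool();
translate([-539, 265, 0]) stool();
translate([2027, 265, 0]) stool();
translate([758, 132, 688]) open_box();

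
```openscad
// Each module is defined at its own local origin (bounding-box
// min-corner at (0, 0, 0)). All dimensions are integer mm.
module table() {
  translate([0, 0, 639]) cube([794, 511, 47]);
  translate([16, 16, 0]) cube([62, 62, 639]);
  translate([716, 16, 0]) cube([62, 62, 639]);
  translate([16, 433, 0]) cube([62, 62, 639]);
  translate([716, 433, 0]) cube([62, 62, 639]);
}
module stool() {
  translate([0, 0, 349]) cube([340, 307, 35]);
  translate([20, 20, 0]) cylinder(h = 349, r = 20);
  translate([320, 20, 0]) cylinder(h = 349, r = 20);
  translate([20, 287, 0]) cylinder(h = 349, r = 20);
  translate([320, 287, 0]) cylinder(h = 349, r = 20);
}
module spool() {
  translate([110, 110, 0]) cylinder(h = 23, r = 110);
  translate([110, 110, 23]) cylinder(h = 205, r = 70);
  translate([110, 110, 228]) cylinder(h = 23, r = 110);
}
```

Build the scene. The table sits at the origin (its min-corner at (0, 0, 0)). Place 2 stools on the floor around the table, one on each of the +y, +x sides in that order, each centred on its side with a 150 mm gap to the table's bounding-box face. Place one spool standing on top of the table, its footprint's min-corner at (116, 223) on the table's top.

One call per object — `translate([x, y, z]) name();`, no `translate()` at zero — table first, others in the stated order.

table();
translate([227, 661, 0]) stool();
translate([944, 102, 0]) stool();
translate([116, 223, 686]) spool();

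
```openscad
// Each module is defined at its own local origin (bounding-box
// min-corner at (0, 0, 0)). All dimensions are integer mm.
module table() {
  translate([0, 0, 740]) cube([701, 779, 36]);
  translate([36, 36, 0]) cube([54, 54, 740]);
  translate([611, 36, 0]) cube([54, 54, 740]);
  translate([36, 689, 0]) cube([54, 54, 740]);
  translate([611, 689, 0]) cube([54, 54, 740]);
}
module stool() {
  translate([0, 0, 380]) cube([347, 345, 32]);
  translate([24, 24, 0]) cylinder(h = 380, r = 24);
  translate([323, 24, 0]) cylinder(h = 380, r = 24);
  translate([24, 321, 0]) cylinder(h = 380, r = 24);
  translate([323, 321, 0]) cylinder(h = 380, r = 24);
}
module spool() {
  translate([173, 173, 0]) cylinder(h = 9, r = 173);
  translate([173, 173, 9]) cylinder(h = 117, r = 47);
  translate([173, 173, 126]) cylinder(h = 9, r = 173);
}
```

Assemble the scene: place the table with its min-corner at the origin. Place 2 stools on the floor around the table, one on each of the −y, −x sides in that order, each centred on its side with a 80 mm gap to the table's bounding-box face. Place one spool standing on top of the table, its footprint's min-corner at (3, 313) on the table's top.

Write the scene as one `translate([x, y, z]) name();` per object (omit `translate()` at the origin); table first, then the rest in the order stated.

table();
translate([177, -425, 0]) stool();
translate([-427, 217, 0]) stool();
translate([3, 313, 776]) spool();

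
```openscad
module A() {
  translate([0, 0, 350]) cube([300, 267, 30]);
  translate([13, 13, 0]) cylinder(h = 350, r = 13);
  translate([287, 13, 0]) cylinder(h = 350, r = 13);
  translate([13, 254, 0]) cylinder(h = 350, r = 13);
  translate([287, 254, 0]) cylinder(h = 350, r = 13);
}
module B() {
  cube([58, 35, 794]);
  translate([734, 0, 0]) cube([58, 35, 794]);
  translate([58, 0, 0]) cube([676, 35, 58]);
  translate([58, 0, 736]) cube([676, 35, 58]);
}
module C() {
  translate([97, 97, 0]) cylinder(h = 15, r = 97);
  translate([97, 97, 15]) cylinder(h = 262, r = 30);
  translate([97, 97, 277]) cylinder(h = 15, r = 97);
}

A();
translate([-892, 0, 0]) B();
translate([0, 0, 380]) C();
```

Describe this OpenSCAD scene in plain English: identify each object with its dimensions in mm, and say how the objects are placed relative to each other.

A is a simple wooden stool: a rectangular seat 300 mm (x) by 267 mm (y), 30 mm thick, top face at z = 380 mm, on four round legs, each 26 mm in diameter. The legs rest on z = 0, each leg's axis is inset half a diameter from the nearest pair of seat edges (so the leg's bounding box is flush with the corner).

B is a rectangular picture frame lying in the x–z plane (depth along y). The opening is 676 mm wide (x) by 678 mm tall (z), surrounded by a border 58 mm wide on all four sides. The frame is 35 mm deep and is made of two full-height vertical stiles with two horizontal rails fitted between them.

C is a spool: two coaxial disc flanges of radius 97 mm and thickness 15 mm, joined by a core cylinder of radius 30 mm and height 262 mm. The lower flange rests on z = 0 and the three cylinders share a vertical axis.

The picture frame is on the floor beside the stool on its −x side. The spool is on top of the stool.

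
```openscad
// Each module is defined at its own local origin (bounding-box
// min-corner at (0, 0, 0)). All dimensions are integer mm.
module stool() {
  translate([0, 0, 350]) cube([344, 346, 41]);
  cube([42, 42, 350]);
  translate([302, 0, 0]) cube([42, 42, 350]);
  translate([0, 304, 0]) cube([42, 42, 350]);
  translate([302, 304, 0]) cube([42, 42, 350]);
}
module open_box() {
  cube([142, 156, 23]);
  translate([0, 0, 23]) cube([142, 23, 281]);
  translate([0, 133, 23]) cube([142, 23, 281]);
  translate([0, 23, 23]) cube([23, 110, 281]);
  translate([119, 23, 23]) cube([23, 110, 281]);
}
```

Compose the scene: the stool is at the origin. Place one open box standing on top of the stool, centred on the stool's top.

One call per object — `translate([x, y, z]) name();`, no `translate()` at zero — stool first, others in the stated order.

stool();
translate([101, 95, 391]) open_box();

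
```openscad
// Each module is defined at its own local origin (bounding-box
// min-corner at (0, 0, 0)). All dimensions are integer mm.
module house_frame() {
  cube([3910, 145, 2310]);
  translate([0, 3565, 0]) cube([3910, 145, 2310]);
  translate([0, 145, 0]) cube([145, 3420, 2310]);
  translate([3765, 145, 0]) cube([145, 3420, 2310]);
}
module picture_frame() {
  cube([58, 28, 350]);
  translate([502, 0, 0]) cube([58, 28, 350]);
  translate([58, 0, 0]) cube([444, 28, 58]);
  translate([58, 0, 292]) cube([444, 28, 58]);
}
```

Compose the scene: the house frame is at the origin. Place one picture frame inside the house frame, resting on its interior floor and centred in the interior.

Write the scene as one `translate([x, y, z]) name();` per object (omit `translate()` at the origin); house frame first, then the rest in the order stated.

house_frame();
translate([1675, 1841, 0]) picture_frame();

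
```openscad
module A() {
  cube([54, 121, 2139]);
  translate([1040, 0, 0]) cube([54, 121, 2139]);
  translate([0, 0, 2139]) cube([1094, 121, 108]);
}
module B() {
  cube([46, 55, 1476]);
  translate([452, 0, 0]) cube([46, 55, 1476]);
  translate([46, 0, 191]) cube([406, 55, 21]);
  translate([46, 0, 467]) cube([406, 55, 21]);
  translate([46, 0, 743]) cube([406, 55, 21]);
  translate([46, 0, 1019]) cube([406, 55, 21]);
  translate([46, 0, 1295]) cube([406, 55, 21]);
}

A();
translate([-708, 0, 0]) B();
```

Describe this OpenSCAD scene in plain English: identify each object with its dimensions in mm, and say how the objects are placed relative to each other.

A is a rectangular door frame: two vertical jambs of 54×121 mm section, 2139 mm tall, with a clear opening 986 mm wide between their inner faces. A header 108 mm tall and 121 mm deep lies on top of the jambs and spans the full outside width.

B is a wooden ladder with two side rails of 46×55 mm section and 1476 mm height, set 498 mm apart overall. Between them run 5 rectangular rungs (55 mm deep, 21 mm thick), front faces flush with the rails' −y face. The bottom of the first rung is 191 mm above the floor and each subsequent rung is 276 mm higher than the one below.

The ladder is on the floor beside the door frame on its −x side.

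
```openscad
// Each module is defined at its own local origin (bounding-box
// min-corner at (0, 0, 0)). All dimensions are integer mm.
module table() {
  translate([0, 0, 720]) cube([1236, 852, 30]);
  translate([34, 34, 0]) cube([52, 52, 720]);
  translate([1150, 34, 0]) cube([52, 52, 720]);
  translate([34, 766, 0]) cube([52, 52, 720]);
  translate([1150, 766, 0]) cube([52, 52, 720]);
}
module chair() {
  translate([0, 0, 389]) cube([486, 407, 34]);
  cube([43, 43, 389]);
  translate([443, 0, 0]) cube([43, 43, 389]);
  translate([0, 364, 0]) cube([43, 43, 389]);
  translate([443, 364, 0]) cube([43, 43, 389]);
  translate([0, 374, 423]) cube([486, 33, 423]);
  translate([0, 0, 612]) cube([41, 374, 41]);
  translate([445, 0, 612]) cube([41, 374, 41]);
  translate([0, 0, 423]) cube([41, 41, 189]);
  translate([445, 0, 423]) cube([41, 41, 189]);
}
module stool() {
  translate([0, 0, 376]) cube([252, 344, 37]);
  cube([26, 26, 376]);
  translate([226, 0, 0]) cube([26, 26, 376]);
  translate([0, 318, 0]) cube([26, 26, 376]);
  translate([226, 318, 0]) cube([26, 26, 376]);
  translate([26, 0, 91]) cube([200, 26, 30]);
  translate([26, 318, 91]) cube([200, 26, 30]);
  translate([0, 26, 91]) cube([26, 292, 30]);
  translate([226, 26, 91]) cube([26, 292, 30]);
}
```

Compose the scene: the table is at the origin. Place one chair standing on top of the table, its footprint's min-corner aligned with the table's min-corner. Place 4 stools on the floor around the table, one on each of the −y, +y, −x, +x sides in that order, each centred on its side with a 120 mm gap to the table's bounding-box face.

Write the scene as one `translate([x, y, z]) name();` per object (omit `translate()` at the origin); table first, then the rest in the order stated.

table();
translate([0, 0, 750]) chair();
translate([492, -464, 0]) stool();
translate([492, 972, 0]) stool();
translate([-372, 254, 0]) stool();
translate([1356, 254, 0]) stool();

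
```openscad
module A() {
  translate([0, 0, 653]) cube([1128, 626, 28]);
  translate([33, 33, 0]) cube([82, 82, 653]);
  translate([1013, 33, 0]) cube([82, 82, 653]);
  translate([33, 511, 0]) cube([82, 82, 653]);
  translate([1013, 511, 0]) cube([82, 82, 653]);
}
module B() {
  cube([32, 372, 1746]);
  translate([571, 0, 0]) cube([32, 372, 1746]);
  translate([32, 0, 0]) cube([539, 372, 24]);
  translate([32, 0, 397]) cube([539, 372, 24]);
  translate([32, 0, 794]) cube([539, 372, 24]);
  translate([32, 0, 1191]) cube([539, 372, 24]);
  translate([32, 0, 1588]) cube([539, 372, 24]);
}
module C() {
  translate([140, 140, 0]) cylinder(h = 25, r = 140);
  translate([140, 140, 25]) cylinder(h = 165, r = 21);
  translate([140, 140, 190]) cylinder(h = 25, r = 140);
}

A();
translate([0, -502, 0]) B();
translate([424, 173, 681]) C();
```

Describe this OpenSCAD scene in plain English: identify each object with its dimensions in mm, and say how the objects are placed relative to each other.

A is a rectangular dining table. The top is 1128×626×28 mm with its upper surface at z = 681 mm. It stands on four 82×82 mm square legs, each inset 33 mm from the nearest pair of top edges, running from the floor to the underside of the top.

B is a bookshelf 603 mm wide overall, 372 mm deep and 1746 mm tall. The two sides are 32 mm thick vertical panels. 5 horizontal shelves of 24 mm thickness span between the inner faces of the sides; the lowest shelf sits on the floor and shelves are stacked with a clear vertical gap of 373 mm between each pair.

C is a spool: two coaxial disc flanges of radius 140 mm and thickness 25 mm, joined by a core cylinder of radius 21 mm and height 165 mm. The lower flange rests on z = 0 and the three cylinders share a vertical axis.

The bookshelf is on the floor beside the table on its −y side. The spool is on top of the table, centred.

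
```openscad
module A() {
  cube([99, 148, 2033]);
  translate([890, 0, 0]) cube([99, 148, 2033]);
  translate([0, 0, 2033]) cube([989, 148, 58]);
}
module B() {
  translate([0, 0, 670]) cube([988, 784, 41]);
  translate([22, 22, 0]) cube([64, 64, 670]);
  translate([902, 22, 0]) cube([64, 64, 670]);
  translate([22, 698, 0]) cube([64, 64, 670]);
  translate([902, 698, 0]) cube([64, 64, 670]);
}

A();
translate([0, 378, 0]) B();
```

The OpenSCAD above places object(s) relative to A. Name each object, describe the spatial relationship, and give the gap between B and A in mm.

The table's nearest face is 230 mm from the door frame's +y face.

A is a door frame. B is a table. The table is on the floor beside the door frame on its +y side. The gap between the table and the door frame is 230 mm.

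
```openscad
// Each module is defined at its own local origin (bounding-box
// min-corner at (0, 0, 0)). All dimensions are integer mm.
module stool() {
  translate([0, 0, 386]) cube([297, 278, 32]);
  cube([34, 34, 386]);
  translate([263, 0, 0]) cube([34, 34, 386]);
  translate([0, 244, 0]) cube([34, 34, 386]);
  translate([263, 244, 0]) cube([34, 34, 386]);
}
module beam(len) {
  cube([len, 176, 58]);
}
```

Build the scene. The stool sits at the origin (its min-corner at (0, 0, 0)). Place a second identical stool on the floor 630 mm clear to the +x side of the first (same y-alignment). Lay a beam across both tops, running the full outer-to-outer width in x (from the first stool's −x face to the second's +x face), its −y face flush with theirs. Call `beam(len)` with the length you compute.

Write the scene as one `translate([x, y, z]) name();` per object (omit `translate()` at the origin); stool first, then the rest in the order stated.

stool();
translate([927, 0, 0]) stool();
translate([0, 0, 418]) beam(1224);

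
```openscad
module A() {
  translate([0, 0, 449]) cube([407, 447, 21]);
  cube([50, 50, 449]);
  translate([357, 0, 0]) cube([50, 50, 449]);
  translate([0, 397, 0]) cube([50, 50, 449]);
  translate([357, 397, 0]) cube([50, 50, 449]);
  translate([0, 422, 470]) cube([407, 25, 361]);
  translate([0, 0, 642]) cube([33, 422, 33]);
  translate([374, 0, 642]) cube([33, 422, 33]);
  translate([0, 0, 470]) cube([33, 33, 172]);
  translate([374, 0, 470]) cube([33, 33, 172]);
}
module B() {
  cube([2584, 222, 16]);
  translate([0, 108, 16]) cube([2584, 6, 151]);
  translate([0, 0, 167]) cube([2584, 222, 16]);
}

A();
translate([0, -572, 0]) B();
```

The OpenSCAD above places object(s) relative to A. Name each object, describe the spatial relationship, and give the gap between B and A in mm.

A is a chair. B is an I-beam. The I-beam is on the floor beside the chair on its −y side. The gap between the I-beam and the chair is 350 mm.

The I-beam's nearest face is 350 mm from the chair's −y face.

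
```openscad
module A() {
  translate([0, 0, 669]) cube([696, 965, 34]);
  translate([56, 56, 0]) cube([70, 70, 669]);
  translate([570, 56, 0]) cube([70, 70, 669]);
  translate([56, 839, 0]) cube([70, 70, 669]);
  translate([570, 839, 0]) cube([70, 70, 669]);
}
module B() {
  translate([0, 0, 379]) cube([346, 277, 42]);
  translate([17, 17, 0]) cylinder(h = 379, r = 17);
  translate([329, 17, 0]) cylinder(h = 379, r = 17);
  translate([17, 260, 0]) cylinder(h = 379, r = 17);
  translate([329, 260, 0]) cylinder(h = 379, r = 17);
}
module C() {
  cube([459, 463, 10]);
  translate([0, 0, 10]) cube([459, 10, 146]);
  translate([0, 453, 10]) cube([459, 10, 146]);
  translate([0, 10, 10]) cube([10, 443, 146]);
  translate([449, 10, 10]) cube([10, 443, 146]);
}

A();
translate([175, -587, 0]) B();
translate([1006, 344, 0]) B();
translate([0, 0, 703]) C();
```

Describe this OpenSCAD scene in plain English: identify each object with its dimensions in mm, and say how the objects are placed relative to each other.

A is a rectangular dining table. The top is 696×965×34 mm with its upper surface at z = 703 mm. It stands on four 70×70 mm square legs, each inset 56 mm from the nearest pair of top edges, running from the floor to the underside of the top.

B is a four-legged stool. The seat is 346×277 mm, 42 mm thick, top at z = 421 mm. It stands on four round legs, each 34 mm in diameter, from z = 0 to the seat underside, each leg's axis is inset half a diameter from the nearest pair of seat edges (so the leg's bounding box is flush with the corner).

C is an open storage box with external size 459×463×156 mm and wall thickness 10 mm (the base is also 10 mm thick). The base covers the whole footprint; the four walls stand on the base, with the y-facing walls full-width and the x-facing walls fitting between their inner faces.

Two stools sit around the table at the −y, +x sides. The open box is on top of the table.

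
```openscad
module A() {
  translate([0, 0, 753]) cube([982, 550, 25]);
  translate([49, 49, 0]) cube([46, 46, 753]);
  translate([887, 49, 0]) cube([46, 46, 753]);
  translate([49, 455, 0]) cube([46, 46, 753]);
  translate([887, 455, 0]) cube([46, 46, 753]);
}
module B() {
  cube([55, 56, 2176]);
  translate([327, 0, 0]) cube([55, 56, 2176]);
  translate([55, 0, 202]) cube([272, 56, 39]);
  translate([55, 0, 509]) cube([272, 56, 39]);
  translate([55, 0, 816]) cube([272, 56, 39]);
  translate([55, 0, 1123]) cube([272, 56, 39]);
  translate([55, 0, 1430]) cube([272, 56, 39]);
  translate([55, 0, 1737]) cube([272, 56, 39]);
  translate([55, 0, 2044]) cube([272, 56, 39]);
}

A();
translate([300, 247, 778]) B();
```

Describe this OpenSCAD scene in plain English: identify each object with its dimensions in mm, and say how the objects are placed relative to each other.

A is a table: top 982 mm (x) × 550 mm (y), 25 mm thick, upper face at z = 778 mm, on four 46×46 mm square legs, each inset 49 mm from the nearest pair of top edges, running from z = 0 to the bottom of the top.

B is a wooden ladder with two side rails of 55×56 mm section and 2176 mm height, set 382 mm apart overall. Between them run 7 rectangular rungs (56 mm deep, 39 mm thick), front faces flush with the rails' −y face. The bottom of the first rung is 202 mm above the floor and each subsequent rung is 307 mm higher than the one below.

The ladder is on top of the table, centred.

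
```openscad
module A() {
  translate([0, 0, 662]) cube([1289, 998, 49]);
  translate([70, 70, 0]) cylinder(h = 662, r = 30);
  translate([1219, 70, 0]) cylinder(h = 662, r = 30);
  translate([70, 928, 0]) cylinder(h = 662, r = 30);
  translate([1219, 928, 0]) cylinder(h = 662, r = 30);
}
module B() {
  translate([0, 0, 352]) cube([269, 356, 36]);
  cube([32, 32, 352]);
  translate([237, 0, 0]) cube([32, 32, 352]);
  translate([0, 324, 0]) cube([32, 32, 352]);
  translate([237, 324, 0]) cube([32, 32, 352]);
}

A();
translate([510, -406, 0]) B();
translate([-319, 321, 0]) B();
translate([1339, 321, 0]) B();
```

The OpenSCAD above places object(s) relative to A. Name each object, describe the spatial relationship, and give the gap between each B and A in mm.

A is a table. B is a stool. Three stools sit around the table at the −y, −x, +x sides. The gap between each stool and the table is 50 mm.

Each stool's nearest face is 50 mm from the table's bounding box.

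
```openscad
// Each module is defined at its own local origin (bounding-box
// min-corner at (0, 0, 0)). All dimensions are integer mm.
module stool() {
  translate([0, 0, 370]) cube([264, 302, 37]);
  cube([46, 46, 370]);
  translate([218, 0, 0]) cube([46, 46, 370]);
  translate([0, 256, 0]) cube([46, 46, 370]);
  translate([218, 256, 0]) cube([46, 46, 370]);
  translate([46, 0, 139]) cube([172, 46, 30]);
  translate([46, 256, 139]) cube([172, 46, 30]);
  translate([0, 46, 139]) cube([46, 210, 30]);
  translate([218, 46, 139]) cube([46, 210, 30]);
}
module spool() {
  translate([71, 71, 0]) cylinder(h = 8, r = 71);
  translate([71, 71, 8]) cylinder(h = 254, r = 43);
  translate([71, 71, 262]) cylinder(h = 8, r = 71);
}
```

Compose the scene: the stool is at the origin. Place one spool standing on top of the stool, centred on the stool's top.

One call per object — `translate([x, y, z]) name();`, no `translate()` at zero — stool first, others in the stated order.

stool();
translate([61, 80, 407]) spool();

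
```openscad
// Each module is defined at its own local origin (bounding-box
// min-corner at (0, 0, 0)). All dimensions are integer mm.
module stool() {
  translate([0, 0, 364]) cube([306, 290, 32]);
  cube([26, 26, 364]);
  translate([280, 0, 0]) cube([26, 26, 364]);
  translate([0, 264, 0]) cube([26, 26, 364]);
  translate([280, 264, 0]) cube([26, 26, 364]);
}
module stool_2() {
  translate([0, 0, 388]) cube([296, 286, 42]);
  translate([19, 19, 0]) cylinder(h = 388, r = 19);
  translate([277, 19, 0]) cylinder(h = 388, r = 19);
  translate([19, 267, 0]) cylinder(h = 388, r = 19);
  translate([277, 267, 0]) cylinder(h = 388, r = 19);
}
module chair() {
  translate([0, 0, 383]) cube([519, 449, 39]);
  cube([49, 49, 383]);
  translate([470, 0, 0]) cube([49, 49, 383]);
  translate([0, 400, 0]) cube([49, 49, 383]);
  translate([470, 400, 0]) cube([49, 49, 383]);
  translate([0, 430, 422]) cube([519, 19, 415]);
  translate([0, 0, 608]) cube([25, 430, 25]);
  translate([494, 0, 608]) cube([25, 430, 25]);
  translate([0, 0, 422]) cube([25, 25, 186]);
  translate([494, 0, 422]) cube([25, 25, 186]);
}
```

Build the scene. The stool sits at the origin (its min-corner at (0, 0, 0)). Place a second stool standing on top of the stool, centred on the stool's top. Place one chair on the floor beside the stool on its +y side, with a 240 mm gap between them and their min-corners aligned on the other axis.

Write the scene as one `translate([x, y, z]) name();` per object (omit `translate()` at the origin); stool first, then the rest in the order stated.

stool();
translate([5, 2, 396]) stool_2();
translate([0, 530, 0]) chair();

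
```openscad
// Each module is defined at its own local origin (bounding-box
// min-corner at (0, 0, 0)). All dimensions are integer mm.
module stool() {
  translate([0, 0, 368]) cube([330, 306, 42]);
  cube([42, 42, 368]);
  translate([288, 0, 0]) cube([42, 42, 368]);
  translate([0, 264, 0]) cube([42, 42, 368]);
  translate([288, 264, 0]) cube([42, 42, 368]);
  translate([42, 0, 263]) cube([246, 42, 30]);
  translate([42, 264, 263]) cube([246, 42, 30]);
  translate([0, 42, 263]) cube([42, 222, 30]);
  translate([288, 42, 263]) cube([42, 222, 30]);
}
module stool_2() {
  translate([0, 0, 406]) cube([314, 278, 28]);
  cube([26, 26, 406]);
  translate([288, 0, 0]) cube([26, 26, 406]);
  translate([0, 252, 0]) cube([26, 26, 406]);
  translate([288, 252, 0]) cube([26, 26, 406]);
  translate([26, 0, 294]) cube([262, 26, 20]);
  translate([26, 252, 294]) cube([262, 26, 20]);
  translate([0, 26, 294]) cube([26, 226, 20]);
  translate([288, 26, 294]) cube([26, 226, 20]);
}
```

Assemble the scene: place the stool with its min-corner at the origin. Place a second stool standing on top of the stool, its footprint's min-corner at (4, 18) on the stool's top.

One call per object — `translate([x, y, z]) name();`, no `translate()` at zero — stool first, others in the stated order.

stool();
translate([4, 18, 410]) stool_2();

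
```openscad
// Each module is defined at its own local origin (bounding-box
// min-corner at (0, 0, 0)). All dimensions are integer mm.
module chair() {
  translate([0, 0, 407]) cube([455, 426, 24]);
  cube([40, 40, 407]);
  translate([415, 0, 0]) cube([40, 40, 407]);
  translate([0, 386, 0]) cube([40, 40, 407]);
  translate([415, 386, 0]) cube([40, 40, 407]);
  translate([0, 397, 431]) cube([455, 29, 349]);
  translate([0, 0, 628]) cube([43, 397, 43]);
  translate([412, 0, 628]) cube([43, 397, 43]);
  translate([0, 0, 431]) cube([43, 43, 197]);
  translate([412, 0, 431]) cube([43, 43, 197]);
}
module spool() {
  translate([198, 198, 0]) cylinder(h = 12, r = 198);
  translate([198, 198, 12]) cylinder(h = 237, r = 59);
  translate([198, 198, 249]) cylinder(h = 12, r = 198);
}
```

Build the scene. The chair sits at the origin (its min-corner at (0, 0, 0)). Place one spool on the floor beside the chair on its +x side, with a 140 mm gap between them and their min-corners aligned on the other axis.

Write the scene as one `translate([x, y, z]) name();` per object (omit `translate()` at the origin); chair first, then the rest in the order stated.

chair();
translate([595, 0, 0]) spool();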